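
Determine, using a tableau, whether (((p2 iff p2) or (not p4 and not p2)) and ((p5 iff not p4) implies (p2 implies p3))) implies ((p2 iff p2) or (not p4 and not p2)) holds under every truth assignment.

Assume the negation and expand:
Initial set: {not ((((p2 iff p2) or (not p4 and not p2)) and ((p5 iff not p4) implies (p2 implies p3))) implies ((p2 iff p2) or (not p4 and not p2)))}.
not ((((p2 iff p2) or (not p4 and not p2)) and ((p5 iff not p4) implies (p2 implies p3))) implies ((p2 iff p2) or (not p4 and not p2))): α-rule — add (((p2 iff p2) or (not p4 and not p2)) and ((p5 iff not p4) implies (p2 implies p3))), not ((p2 iff p2) or (not p4 and not p2)).
(((p2 iff p2) or (not p4 and not p2)) and ((p5 iff not p4) implies (p2 implies p3))): α-rule — add ((p2 iff p2) or (not p4 and not p2)), ((p5 iff not p4) implies (p2 implies p3)).
not ((p2 iff p2) or (not p4 and not p2)): α-rule — add not (p2 iff p2), not (not p4 and not p2).
((p2 iff p2) or (not p4 and not p2)): β-rule — branch into (p2 iff p2)  //  (not p4 and not p2).
  branch 1 (add (p2 iff p2)):
    ((p5 iff not p4) implies (p2 implies p3)): β-rule — branch into not (p5 iff not p4)  //  (p2 implies p3).
      branch 1.1 (add not (p5 iff not p4)):
        not (p2 iff p2): β-rule — branch into p2, not p2  //  not p2, p2.
          branch 1.1.1 (add p2, not p2):
            × closes — contains both p2 and not p2.
          branch 1.1.2 (add not p2, p2):
            × closes — contains both p2 and not p2.
      branch 1.2 (add (p2 implies p3)):
        not (p2 iff p2): β-rule — branch into p2, not p2  //  not p2, p2.
          branch 1.2.1 (add p2, not p2):
            × closes — contains both p2 and not p2.
          branch 1.2.2 (add not p2, p2):
            × closes — contains both p2 and not p2.
  branch 2 (add (not p4 and not p2)):
    (not p4 and not p2): α-rule — add not p4, not p2.
    ((p5 iff not p4) implies (p2 implies p3)): β-rule — branch into not (p5 iff not p4)  //  (p2 implies p3).
      branch 2.1 (add not (p5 iff not p4)):
        not (p2 iff p2): β-rule — branch into p2, not p2  //  not p2, p2.
          branch 2.1.1 (add p2, not p2):
            × closes — contains both p2 and not p2.
          branch 2.1.2 (add not p2, p2):
            × closes — contains both p2 and not p2.
      branch 2.2 (add (p2 implies p3)):
        not (p2 iff p2): β-rule — branch into p2, not p2  //  not p2, p2.
          branch 2.2.1 (add p2, not p2):
            × closes — contains both p2 and not p2.
          branch 2.2.2 (add not p2, p2):
            × closes — contains both p2 and not p2.
All 8 branches close.
Every branch closed, so the negation is unsatisfiable and the formula is valid.

Valid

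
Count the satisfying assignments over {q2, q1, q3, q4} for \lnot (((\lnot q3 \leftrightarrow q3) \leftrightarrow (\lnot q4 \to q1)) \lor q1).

4

Initial set: {\lnot (((\lnot q3 \leftrightarrow q3) \leftrightarrow (\lnot q4 \to q1)) \lor q1)}.
\lnot (((\lnot q3 \leftrightarrow q3) \leftrightarrow (\lnot q4 \to q1)) \lor q1): α-rule — add \lnot ((\lnot q3 \leftrightarrow q3) \leftrightarrow (\lnot q4 \to q1)), \lnot q1.
\lnot ((\lnot q3 \leftrightarrow q3) \leftrightarrow (\lnot q4 \to q1)): β-rule — branch into (\lnot q3 \leftrightarrow q3), \lnot (\lnot q4 \to q1)  //  \lnot (\lnot q3 \leftrightarrow q3), (\lnot q4 \to q1).
  branch 1 (add (\lnot q3 \leftrightarrow q3), \lnot (\lnot q4 \to q1)):
    \lnot (\lnot q4 \to q1): α-rule — add \lnot q4, \lnot q1.
    (\lnot q3 \leftrightarrow q3): β-rule — branch into \lnot q3, q3  //  \lnot \lnot q3, \lnot q3.
      branch 1.1 (add \lnot q3, q3):
        × closes — contains both q3 and \lnot q3.
      branch 1.2 (add \lnot \lnot q3, \lnot q3):
        × closes — contains both q3 and \lnot q3.
  branch 2 (add \lnot (\lnot q3 \leftrightarrow q3), (\lnot q4 \to q1)):
    \lnot (\lnot q3 \leftrightarrow q3): β-rule — branch into \lnot q3, \lnot q3  //  \lnot \lnot q3, q3.
      branch 2.1 (add \lnot q3, \lnot q3):
        (\lnot q4 \to q1): β-rule — branch into \lnot \lnot q4  //  q1.
          branch 2.1.1 (add \lnot \lnot q4):
            ○ open, literals {q1=F, q3=F, q4=T}.
          branch 2.1.2 (add q1):
            × closes — contains both q1 and \lnot q1.
      branch 2.2 (add \lnot \lnot q3, q3):
        (\lnot q4 \to q1): β-rule — branch into \lnot \lnot q4  //  q1.
          branch 2.2.1 (add \lnot \lnot q4):
            ○ open, literals {q1=F, q3=T, q4=T}.
          branch 2.2.2 (add q1):
            × closes — contains both q1 and \lnot q1.
4 branches closed, 2 open.
Each open branch fixes some atoms; the unmentioned ones are free. Counting distinct full assignments: branch {q1=F, q3=F, q4=T} (q2) contributes 2 new; branch {q1=F, q3=T, q4=T} (q2) contributes 2 new. Total: 4.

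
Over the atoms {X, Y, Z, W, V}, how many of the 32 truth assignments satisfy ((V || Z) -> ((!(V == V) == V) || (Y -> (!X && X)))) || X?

28

Initial set: {T (((V || Z) -> ((!(V == V) == V) || (Y -> (!X && X)))) || X)}.
T (((V || Z) -> ((!(V == V) == V) || (Y -> (!X && X)))) || X): β-rule — branch into T ((V || Z) -> ((!(V == V) == V) || (Y -> (!X && X))))  //  T X.
  branch 1 (add T ((V || Z) -> ((!(V == V) == V) || (Y -> (!X && X))))):
    T ((V || Z) -> ((!(V == V) == V) || (Y -> (!X && X)))): β-rule — branch into F (V || Z)  //  T ((!(V == V) == V) || (Y -> (!X && X))).
      branch 1.1 (add F (V || Z)):
        F (V || Z): α-rule — add F V, F Z.
        ○ open, literals {V=F, Z=F}.
      branch 1.2 (add T ((!(V == V) == V) || (Y -> (!X && X)))):
        T ((!(V == V) == V) || (Y -> (!X && X))): β-rule — branch into T (!(V == V) == V)  //  T (Y -> (!X && X)).
          branch 1.2.1 (add T (!(V == V) == V)):
            T (!(V == V) == V): β-rule — branch into T !(V == V), T V  //  F !(V == V), F V.
              branch 1.2.1.1 (add T !(V == V), T V):
                T !(V == V): β-rule — branch into T V, F V  //  F V, T V.
                  branch 1.2.1.1.1 (add T V, F V):
                    × closes — contains both V and !V.
                  branch 1.2.1.1.2 (add F V, T V):
                    × closes — contains both V and !V.
              branch 1.2.1.2 (add F !(V == V), F V):
                F !(V == V): β-rule — branch into T V, T V  //  F V, F V.
                  branch 1.2.1.2.1 (add T V, T V):
                    × closes — contains both V and !V.
                  branch 1.2.1.2.2 (add F V, F V):
                    ○ open, literals {V=F}.
          branch 1.2.2 (add T (Y -> (!X && X))):
            T (Y -> (!X && X)): β-rule — branch into F Y  //  T (!X && X).
              branch 1.2.2.1 (add F Y):
                ○ open, literals {Y=F}.
              branch 1.2.2.2 (add T (!X && X)):
                T (!X && X): α-rule — add T !X, T X.
                × closes — contains both X and !X.
  branch 2 (add T X):
    ○ open, literals {X=T}.
4 branches closed, 4 open.
Each open branch fixes some atoms; the unmentioned ones are free. Counting distinct full assignments: branch {V=F, Z=F} (X, Y, W) contributes 8 new; branch {V=F} (X, Y, Z, W) contributes 8 new; branch {Y=F} (X, Z, W, V) contributes 8 new; branch {X=T} (Y, Z, W, V) contributes 4 new. Total: 28.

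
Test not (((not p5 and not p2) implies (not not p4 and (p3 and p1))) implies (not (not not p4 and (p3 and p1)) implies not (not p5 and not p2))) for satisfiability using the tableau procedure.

Unsatisfiable

Initial set: {not (((not p5 and not p2) implies (not not p4 and (p3 and p1))) implies (not (not not p4 and (p3 and p1)) implies not (not p5 and not p2)))}.
not (((not p5 and not p2) implies (not not p4 and (p3 and p1))) implies (not (not not p4 and (p3 and p1)) implies not (not p5 and not p2))): α-rule — add ((not p5 and not p2) implies (not not p4 and (p3 and p1))), not (not (not not p4 and (p3 and p1)) implies not (not p5 and not p2)).
not (not (not not p4 and (p3 and p1)) implies not (not p5 and not p2)): α-rule — add not (not not p4 and (p3 and p1)), not not (not p5 and not p2).
not not (not p5 and not p2): α-rule — add not p5, not p2.
((not p5 and not p2) implies (not not p4 and (p3 and p1))): β-rule — branch into not (not p5 and not p2)  //  (not not p4 and (p3 and p1)).
  branch 1 (add not (not p5 and not p2)):
    not (not not p4 and (p3 and p1)): β-rule — branch into not not not p4  //  not (p3 and p1).
      branch 1.1 (add not not not p4):
        not not not p4: drop double negation, giving not p4.
        not (not p5 and not p2): β-rule — branch into not not p5  //  not not p2.
          branch 1.1.1 (add not not p5):
            × closes — contains both p5 and not p5.
          branch 1.1.2 (add not not p2):
            × closes — contains both p2 and not p2.
      branch 1.2 (add not (p3 and p1)):
        not (not p5 and not p2): β-rule — branch into not not p5  //  not not p2.
          branch 1.2.1 (add not not p5):
            × closes — contains both p5 and not p5.
          branch 1.2.2 (add not not p2):
            × closes — contains both p2 and not p2.
  branch 2 (add (not not p4 and (p3 and p1))):
    (not not p4 and (p3 and p1)): α-rule — add not not p4, (p3 and p1).
    not not p4: drop double negation, giving p4.
    (p3 and p1): α-rule — add p3, p1.
    not (not not p4 and (p3 and p1)): β-rule — branch into not not not p4  //  not (p3 and p1).
      branch 2.1 (add not not not p4):
        not not not p4: drop double negation, giving not p4.
        × closes — contains both p4 and not p4.
      branch 2.2 (add not (p3 and p1)):
        not (p3 and p1): β-rule — branch into not p3  //  not p1.
          branch 2.2.1 (add not p3):
            × closes — contains both p3 and not p3.
          branch 2.2.2 (add not p1):
            × closes — contains both p1 and not p1.
All 7 branches close.
Every branch closed; the formula is unsatisfiable.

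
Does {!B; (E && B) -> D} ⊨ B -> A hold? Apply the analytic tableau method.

Yes

Initial set: {!B; ((E && B) -> D); !(B -> A)}.
!(B -> A): α-rule — add B, !A.
× closes — contains both B and !B.
All 1 branch closes.
Every branch closed, so the premises entail the conclusion.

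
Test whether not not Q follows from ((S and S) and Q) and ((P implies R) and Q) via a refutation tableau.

Yes

Initial set: {T (((S and S) and Q) and ((P implies R) and Q)); F not not Q}.
T (((S and S) and Q) and ((P implies R) and Q)): α-rule — add T ((S and S) and Q), T ((P implies R) and Q).
F not not Q: drop double negation, giving F Q.
T ((S and S) and Q): α-rule — add T (S and S), T Q.
× closes — contains both Q and not Q.
All 1 branch closes.
Every branch closed, so the premises entail the conclusion.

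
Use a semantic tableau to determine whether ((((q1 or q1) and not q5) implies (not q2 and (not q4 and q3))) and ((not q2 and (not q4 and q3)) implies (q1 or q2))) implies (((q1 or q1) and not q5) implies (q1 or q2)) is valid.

Valid

Assume the negation and expand:
Initial set: {not (((((q1 or q1) and not q5) implies (not q2 and (not q4 and q3))) and ((not q2 and (not q4 and q3)) implies (q1 or q2))) implies (((q1 or q1) and not q5) implies (q1 or q2)))}.
not (((((q1 or q1) and not q5) implies (not q2 and (not q4 and q3))) and ((not q2 and (not q4 and q3)) implies (q1 or q2))) implies (((q1 or q1) and not q5) implies (q1 or q2))): α-rule — add ((((q1 or q1) and not q5) implies (not q2 and (not q4 and q3))) and ((not q2 and (not q4 and q3)) implies (q1 or q2))), not (((q1 or q1) and not q5) implies (q1 or q2)).
((((q1 or q1) and not q5) implies (not q2 and (not q4 and q3))) and ((not q2 and (not q4 and q3)) implies (q1 or q2))): α-rule — add (((q1 or q1) and not q5) implies (not q2 and (not q4 and q3))), ((not q2 and (not q4 and q3)) implies (q1 or q2)).
not (((q1 or q1) and not q5) implies (q1 or q2)): α-rule — add ((q1 or q1) and not q5), not (q1 or q2).
((q1 or q1) and not q5): α-rule — add (q1 or q1), not q5.
not (q1 or q2): α-rule — add not q1, not q2.
(((q1 or q1) and not q5) implies (not q2 and (not q4 and q3))): β-rule — branch into not ((q1 or q1) and not q5)  //  (not q2 and (not q4 and q3)).
  branch 1 (add not ((q1 or q1) and not q5)):
    ((not q2 and (not q4 and q3)) implies (q1 or q2)): β-rule — branch into not (not q2 and (not q4 and q3))  //  (q1 or q2).
      branch 1.1 (add not (not q2 and (not q4 and q3))):
        (q1 or q1): β-rule — branch into q1  //  q1.
          branch 1.1.1 (add q1):
            × closes — contains both q1 and not q1.
          branch 1.1.2 (add q1):
            × closes — contains both q1 and not q1.
      branch 1.2 (add (q1 or q2)):
        (q1 or q1): β-rule — branch into q1  //  q1.
          branch 1.2.1 (add q1):
            × closes — contains both q1 and not q1.
          branch 1.2.2 (add q1):
            × closes — contains both q1 and not q1.
  branch 2 (add (not q2 and (not q4 and q3))):
    (not q2 and (not q4 and q3)): α-rule — add not q2, (not q4 and q3).
    (not q4 and q3): α-rule — add not q4, q3.
    ((not q2 and (not q4 and q3)) implies (q1 or q2)): β-rule — branch into not (not q2 and (not q4 and q3))  //  (q1 or q2).
      branch 2.1 (add not (not q2 and (not q4 and q3))):
        (q1 or q1): β-rule — branch into q1  //  q1.
          branch 2.1.1 (add q1):
            × closes — contains both q1 and not q1.
          branch 2.1.2 (add q1):
            × closes — contains both q1 and not q1.
      branch 2.2 (add (q1 or q2)):
        (q1 or q1): β-rule — branch into q1  //  q1.
          branch 2.2.1 (add q1):
            × closes — contains both q1 and not q1.
          branch 2.2.2 (add q1):
            × closes — contains both q1 and not q1.
All 8 branches close.
Every branch closed, so the negation is unsatisfiable and the formula is valid.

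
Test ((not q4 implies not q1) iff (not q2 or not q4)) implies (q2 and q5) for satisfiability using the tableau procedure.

Initial set: {(((not q4 implies not q1) iff (not q2 or not q4)) implies (q2 and q5))}.
(((not q4 implies not q1) iff (not q2 or not q4)) implies (q2 and q5)): β-rule — branch into not ((not q4 implies not q1) iff (not q2 or not q4))  //  (q2 and q5).
  branch 1 (add not ((not q4 implies not q1) iff (not q2 or not q4))):
    not ((not q4 implies not q1) iff (not q2 or not q4)): β-rule — branch into (not q4 implies not q1), not (not q2 or not q4)  //  not (not q4 implies not q1), (not q2 or not q4).
      branch 1.1 (add (not q4 implies not q1), not (not q2 or not q4)):
        not (not q2 or not q4): α-rule — add not not q2, not not q4.
        (not q4 implies not q1): β-rule — branch into not not q4  //  not q1.
          branch 1.1.1 (add not not q4):
            ○ open, literals {q2=T, q4=T}.
          branch 1.1.2 (add not q1):
            ○ open, literals {q1=F, q2=T, q4=T}.
      branch 1.2 (add not (not q4 implies not q1), (not q2 or not q4)):
        not (not q4 implies not q1): α-rule — add not q4, not not q1.
        (not q2 or not q4): β-rule — branch into not q2  //  not q4.
          branch 1.2.1 (add not q2):
            ○ open, literals {q1=T, q2=F, q4=F}.
          branch 1.2.2 (add not q4):
            ○ open, literals {q1=T, q4=F}.
  branch 2 (add (q2 and q5)):
    (q2 and q5): α-rule — add q2, q5.
    ○ open, literals {q2=T, q5=T}.
0 branches closed, 5 open.
An open branch gives a satisfying assignment: q2=T, q4=T.

Satisfiable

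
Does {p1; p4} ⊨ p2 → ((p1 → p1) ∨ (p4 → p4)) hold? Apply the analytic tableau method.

Initial set: {p1; p4; ¬(p2 → ((p1 → p1) ∨ (p4 → p4)))}.
¬(p2 → ((p1 → p1) ∨ (p4 → p4))): α-rule — add p2, ¬((p1 → p1) ∨ (p4 → p4)).
¬((p1 → p1) ∨ (p4 → p4)): α-rule — add ¬(p1 → p1), ¬(p4 → p4).
¬(p1 → p1): α-rule — add p1, ¬p1.
× closes — contains both p1 and ¬p1.
All 1 branch closes.
Every branch closed, so the premises entail the conclusion.

Yes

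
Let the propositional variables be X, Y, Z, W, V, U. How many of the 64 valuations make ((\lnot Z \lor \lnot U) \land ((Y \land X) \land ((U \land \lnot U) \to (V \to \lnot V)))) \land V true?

6

Initial set: {(((\lnot Z \lor \lnot U) \land ((Y \land X) \land ((U \land \lnot U) \to (V \to \lnot V)))) \land V)}.
(((\lnot Z \lor \lnot U) \land ((Y \land X) \land ((U \land \lnot U) \to (V \to \lnot V)))) \land V): α-rule — add ((\lnot Z \lor \lnot U) \land ((Y \land X) \land ((U \land \lnot U) \to (V \to \lnot V)))), V.
((\lnot Z \lor \lnot U) \land ((Y \land X) \land ((U \land \lnot U) \to (V \to \lnot V)))): α-rule — add (\lnot Z \lor \lnot U), ((Y \land X) \land ((U \land \lnot U) \to (V \to \lnot V))).
((Y \land X) \land ((U \land \lnot U) \to (V \to \lnot V))): α-rule — add (Y \land X), ((U \land \lnot U) \to (V \to \lnot V)).
(Y \land X): α-rule — add Y, X.
(\lnot Z \lor \lnot U): β-rule — branch into \lnot Z  //  \lnot U.
  branch 1 (add \lnot Z):
    ((U \land \lnot U) \to (V \to \lnot V)): β-rule — branch into \lnot (U \land \lnot U)  //  (V \to \lnot V).
      branch 1.1 (add \lnot (U \land \lnot U)):
        \lnot (U \land \lnot U): β-rule — branch into \lnot U  //  \lnot \lnot U.
          branch 1.1.1 (add \lnot U):
            ○ open, literals {U=false, V=true, X=true, Y=true, Z=false}.
          branch 1.1.2 (add \lnot \lnot U):
            ○ open, literals {U=true, V=true, X=true, Y=true, Z=false}.
      branch 1.2 (add (V \to \lnot V)):
        (V \to \lnot V): β-rule — branch into \lnot V  //  \lnot V.
          branch 1.2.1 (add \lnot V):
            × closes — contains both V and \lnot V.
          branch 1.2.2 (add \lnot V):
            × closes — contains both V and \lnot V.
  branch 2 (add \lnot U):
    ((U \land \lnot U) \to (V \to \lnot V)): β-rule — branch into \lnot (U \land \lnot U)  //  (V \to \lnot V).
      branch 2.1 (add \lnot (U \land \lnot U)):
        \lnot (U \land \lnot U): β-rule — branch into \lnot U  //  \lnot \lnot U.
          branch 2.1.1 (add \lnot U):
            ○ open, literals {U=false, V=true, X=true, Y=true}.
          branch 2.1.2 (add \lnot \lnot U):
            × closes — contains both U and \lnot U.
      branch 2.2 (add (V \to \lnot V)):
        (V \to \lnot V): β-rule — branch into \lnot V  //  \lnot V.
          branch 2.2.1 (add \lnot V):
            × closes — contains both V and \lnot V.
          branch 2.2.2 (add \lnot V):
            × closes — contains both V and \lnot V.
5 branches closed, 3 open.
Each open branch fixes some atoms; the unmentioned ones are free. Counting distinct full assignments: branch {U=false, V=true, X=true, Y=true, Z=false} (W) contributes 2 new; branch {U=true, V=true, X=true, Y=true, Z=false} (W) contributes 2 new; branch {U=false, V=true, X=true, Y=true} (Z, W) contributes 2 new. Total: 6.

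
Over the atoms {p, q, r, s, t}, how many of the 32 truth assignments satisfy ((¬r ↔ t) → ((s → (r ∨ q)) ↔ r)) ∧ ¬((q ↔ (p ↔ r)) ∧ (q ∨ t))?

Initial set: {(((¬r ↔ t) → ((s → (r ∨ q)) ↔ r)) ∧ ¬((q ↔ (p ↔ r)) ∧ (q ∨ t)))}.
(((¬r ↔ t) → ((s → (r ∨ q)) ↔ r)) ∧ ¬((q ↔ (p ↔ r)) ∧ (q ∨ t))): α-rule — add ((¬r ↔ t) → ((s → (r ∨ q)) ↔ r)), ¬((q ↔ (p ↔ r)) ∧ (q ∨ t)).
((¬r ↔ t) → ((s → (r ∨ q)) ↔ r)): β-rule — branch into ¬(¬r ↔ t)  //  ((s → (r ∨ q)) ↔ r).
  branch 1 (add ¬(¬r ↔ t)):
    ¬((q ↔ (p ↔ r)) ∧ (q ∨ t)): β-rule — branch into ¬(q ↔ (p ↔ r))  //  ¬(q ∨ t).
      branch 1.1 (add ¬(q ↔ (p ↔ r))):
        ¬(¬r ↔ t): β-rule — branch into ¬r, ¬t  //  ¬¬r, t.
          branch 1.1.1 (add ¬r, ¬t):
            ¬(q ↔ (p ↔ r)): β-rule — branch into q, ¬(p ↔ r)  //  ¬q, (p ↔ r).
              branch 1.1.1.1 (add q, ¬(p ↔ r)):
                ¬(p ↔ r): β-rule — branch into p, ¬r  //  ¬p, r.
                  branch 1.1.1.1.1 (add p, ¬r):
                    ○ open, literals {p=1, q=1, r=0, t=0}.
                  branch 1.1.1.1.2 (add ¬p, r):
                    × closes — contains both r and ¬r.
              branch 1.1.1.2 (add ¬q, (p ↔ r)):
                (p ↔ r): β-rule — branch into p, r  //  ¬p, ¬r.
                  branch 1.1.1.2.1 (add p, r):
                    × closes — contains both r and ¬r.
                  branch 1.1.1.2.2 (add ¬p, ¬r):
                    ○ open, literals {p=0, q=0, r=0, t=0}.
          branch 1.1.2 (add ¬¬r, t):
            ¬(q ↔ (p ↔ r)): β-rule — branch into q, ¬(p ↔ r)  //  ¬q, (p ↔ r).
              branch 1.1.2.1 (add q, ¬(p ↔ r)):
                ¬(p ↔ r): β-rule — branch into p, ¬r  //  ¬p, r.
                  branch 1.1.2.1.1 (add p, ¬r):
                    × closes — contains both r and ¬r.
                  branch 1.1.2.1.2 (add ¬p, r):
                    ○ open, literals {p=0, q=1, r=1, t=1}.
              branch 1.1.2.2 (add ¬q, (p ↔ r)):
                (p ↔ r): β-rule — branch into p, r  //  ¬p, ¬r.
                  branch 1.1.2.2.1 (add p, r):
                    ○ open, literals {p=1, q=0, r=1, t=1}.
                  branch 1.1.2.2.2 (add ¬p, ¬r):
                    × closes — contains both r and ¬r.
      branch 1.2 (add ¬(q ∨ t)):
        ¬(q ∨ t): α-rule — add ¬q, ¬t.
        ¬(¬r ↔ t): β-rule — branch into ¬r, ¬t  //  ¬¬r, t.
          branch 1.2.1 (add ¬r, ¬t):
            ○ open, literals {q=0, r=0, t=0}.
          branch 1.2.2 (add ¬¬r, t):
            × closes — contains both t and ¬t.
  branch 2 (add ((s → (r ∨ q)) ↔ r)):
    ¬((q ↔ (p ↔ r)) ∧ (q ∨ t)): β-rule — branch into ¬(q ↔ (p ↔ r))  //  ¬(q ∨ t).
      branch 2.1 (add ¬(q ↔ (p ↔ r))):
        ((s → (r ∨ q)) ↔ r): β-rule — branch into (s → (r ∨ q)), r  //  ¬(s → (r ∨ q)), ¬r.
          branch 2.1.1 (add (s → (r ∨ q)), r):
            ¬(q ↔ (p ↔ r)): β-rule — branch into q, ¬(p ↔ r)  //  ¬q, (p ↔ r).
              branch 2.1.1.1 (add q, ¬(p ↔ r)):
                (s → (r ∨ q)): β-rule — branch into ¬s  //  (r ∨ q).
                  branch 2.1.1.1.1 (add ¬s):
                    ¬(p ↔ r): β-rule — branch into p, ¬r  //  ¬p, r.
                      branch 2.1.1.1.1.1 (add p, ¬r):
                        × closes — contains both r and ¬r.
                      branch 2.1.1.1.1.2 (add ¬p, r):
                        ○ open, literals {p=0, q=1, r=1, s=0}.
                  branch 2.1.1.1.2 (add (r ∨ q)):
                    ¬(p ↔ r): β-rule — branch into p, ¬r  //  ¬p, r.
                      branch 2.1.1.1.2.1 (add p, ¬r):
                        × closes — contains both r and ¬r.
                      branch 2.1.1.1.2.2 (add ¬p, r):
                        (r ∨ q): β-rule — branch into r  //  q.
                          branch 2.1.1.1.2.2.1 (add r):
                            ○ open, literals {p=0, q=1, r=1}.
                          branch 2.1.1.1.2.2.2 (add q):
                            ○ open, literals {p=0, q=1, r=1}.
              branch 2.1.1.2 (add ¬q, (p ↔ r)):
                (s → (r ∨ q)): β-rule — branch into ¬s  //  (r ∨ q).
                  branch 2.1.1.2.1 (add ¬s):
                    (p ↔ r): β-rule — branch into p, r  //  ¬p, ¬r.
                      branch 2.1.1.2.1.1 (add p, r):
                        ○ open, literals {p=1, q=0, r=1, s=0}.
                      branch 2.1.1.2.1.2 (add ¬p, ¬r):
                        × closes — contains both r and ¬r.
                  branch 2.1.1.2.2 (add (r ∨ q)):
                    (p ↔ r): β-rule — branch into p, r  //  ¬p, ¬r.
                      branch 2.1.1.2.2.1 (add p, r):
                        (r ∨ q): β-rule — branch into r  //  q.
                          branch 2.1.1.2.2.1.1 (add r):
                            ○ open, literals {p=1, q=0, r=1}.
                          branch 2.1.1.2.2.1.2 (add q):
                            × closes — contains both q and ¬q.
                      branch 2.1.1.2.2.2 (add ¬p, ¬r):
                        × closes — contains both r and ¬r.
          branch 2.1.2 (add ¬(s → (r ∨ q)), ¬r):
            ¬(s → (r ∨ q)): α-rule — add s, ¬(r ∨ q).
            ¬(r ∨ q): α-rule — add ¬r, ¬q.
            ¬(q ↔ (p ↔ r)): β-rule — branch into q, ¬(p ↔ r)  //  ¬q, (p ↔ r).
              branch 2.1.2.1 (add q, ¬(p ↔ r)):
                × closes — contains both q and ¬q.
              branch 2.1.2.2 (add ¬q, (p ↔ r)):
                (p ↔ r): β-rule — branch into p, r  //  ¬p, ¬r.
                  branch 2.1.2.2.1 (add p, r):
                    × closes — contains both r and ¬r.
                  branch 2.1.2.2.2 (add ¬p, ¬r):
                    ○ open, literals {p=0, q=0, r=0, s=1}.
      branch 2.2 (add ¬(q ∨ t)):
        ¬(q ∨ t): α-rule — add ¬q, ¬t.
        ((s → (r ∨ q)) ↔ r): β-rule — branch into (s → (r ∨ q)), r  //  ¬(s → (r ∨ q)), ¬r.
          branch 2.2.1 (add (s → (r ∨ q)), r):
            (s → (r ∨ q)): β-rule — branch into ¬s  //  (r ∨ q).
              branch 2.2.1.1 (add ¬s):
                ○ open, literals {q=0, r=1, s=0, t=0}.
              branch 2.2.1.2 (add (r ∨ q)):
                (r ∨ q): β-rule — branch into r  //  q.
                  branch 2.2.1.2.1 (add r):
                    ○ open, literals {q=0, r=1, t=0}.
                  branch 2.2.1.2.2 (add q):
                    × closes — contains both q and ¬q.
          branch 2.2.2 (add ¬(s → (r ∨ q)), ¬r):
            ¬(s → (r ∨ q)): α-rule — add s, ¬(r ∨ q).
            ¬(r ∨ q): α-rule — add ¬r, ¬q.
            ○ open, literals {q=0, r=0, s=1, t=0}.
13 branches closed, 14 open.
Each open branch fixes some atoms; the unmentioned ones are free. Counting distinct full assignments: branch {p=1, q=1, r=0, t=0} (s) contributes 2 new; branch {p=0, q=0, r=0, t=0} (s) contributes 2 new; branch {p=0, q=1, r=1, t=1} (s) contributes 2 new; branch {p=1, q=0, r=1, t=1} (s) contributes 2 new; branch {q=0, r=0, t=0} (p, s) contributes 2 new; branch {p=0, q=1, r=1, s=0} (t) contributes 1 new; branch {p=0, q=1, r=1} (s, t) contributes 1 new; branch {p=0, q=1, r=1} (s, t) contributes 0 new; branch {p=1, q=0, r=1, s=0} (t) contributes 1 new; branch {p=1, q=0, r=1} (s, t) contributes 1 new; branch {p=0, q=0, r=0, s=1} (t) contributes 1 new; branch {q=0, r=1, s=0, t=0} (p) contributes 1 new; branch {q=0, r=1, t=0} (p, s) contributes 1 new; branch {q=0, r=0, s=1, t=0} (p) contributes 0 new. Total: 17.

17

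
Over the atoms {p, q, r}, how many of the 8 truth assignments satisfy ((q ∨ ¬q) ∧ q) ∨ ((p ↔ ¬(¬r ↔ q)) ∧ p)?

5

Initial set: {(((q ∨ ¬q) ∧ q) ∨ ((p ↔ ¬(¬r ↔ q)) ∧ p))}.
(((q ∨ ¬q) ∧ q) ∨ ((p ↔ ¬(¬r ↔ q)) ∧ p)): β-rule — branch into ((q ∨ ¬q) ∧ q)  //  ((p ↔ ¬(¬r ↔ q)) ∧ p).
  branch 1 (add ((q ∨ ¬q) ∧ q)):
    ((q ∨ ¬q) ∧ q): α-rule — add (q ∨ ¬q), q.
    (q ∨ ¬q): β-rule — branch into q  //  ¬q.
      branch 1.1 (add q):
        ○ open, literals {q=1}.
      branch 1.2 (add ¬q):
        × closes — contains both q and ¬q.
  branch 2 (add ((p ↔ ¬(¬r ↔ q)) ∧ p)):
    ((p ↔ ¬(¬r ↔ q)) ∧ p): α-rule — add (p ↔ ¬(¬r ↔ q)), p.
    (p ↔ ¬(¬r ↔ q)): β-rule — branch into p, ¬(¬r ↔ q)  //  ¬p, ¬¬(¬r ↔ q).
      branch 2.1 (add p, ¬(¬r ↔ q)):
        ¬(¬r ↔ q): β-rule — branch into ¬r, ¬q  //  ¬¬r, q.
          branch 2.1.1 (add ¬r, ¬q):
            ○ open, literals {p=1, q=0, r=0}.
          branch 2.1.2 (add ¬¬r, q):
            ○ open, literals {p=1, q=1, r=1}.
      branch 2.2 (add ¬p, ¬¬(¬r ↔ q)):
        × closes — contains both p and ¬p.
2 branches closed, 3 open.
Each open branch fixes some atoms; the unmentioned ones are free. Counting distinct full assignments: branch {q=1} (p, r) contributes 4 new; branch {p=1, q=0, r=0} (none free) contributes 1 new; branch {p=1, q=1, r=1} (none free) contributes 0 new. Total: 5.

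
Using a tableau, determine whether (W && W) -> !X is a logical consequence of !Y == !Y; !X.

Yes

Initial set: {(!Y == !Y); !X; !((W && W) -> !X)}.
!((W && W) -> !X): α-rule — add (W && W), !!X.
× closes — contains both X and !X.
All 1 branch closes.
Every branch closed, so the premises entail the conclusion.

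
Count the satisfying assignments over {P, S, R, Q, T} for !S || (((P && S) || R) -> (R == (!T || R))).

Initial set: {T (!S || (((P && S) || R) -> (R == (!T || R))))}.
T (!S || (((P && S) || R) -> (R == (!T || R)))): β-rule — branch into T !S  //  T (((P && S) || R) -> (R == (!T || R))).
  branch 1 (add T !S):
    ○ open, literals {S=F}.
  branch 2 (add T (((P && S) || R) -> (R == (!T || R)))):
    T (((P && S) || R) -> (R == (!T || R))): β-rule — branch into F ((P && S) || R)  //  T (R == (!T || R)).
      branch 2.1 (add F ((P && S) || R)):
        F ((P && S) || R): α-rule — add F (P && S), F R.
        F (P && S): β-rule — branch into F P  //  F S.
          branch 2.1.1 (add F P):
            ○ open, literals {P=F, R=F}.
          branch 2.1.2 (add F S):
            ○ open, literals {R=F, S=F}.
      branch 2.2 (add T (R == (!T || R))):
        T (R == (!T || R)): β-rule — branch into T R, T (!T || R)  //  F R, F (!T || R).
          branch 2.2.1 (add T R, T (!T || R)):
            T (!T || R): β-rule — branch into T !T  //  T R.
              branch 2.2.1.1 (add T !T):
                ○ open, literals {R=T, T=F}.
              branch 2.2.1.2 (add T R):
                ○ open, literals {R=T}.
          branch 2.2.2 (add F R, F (!T || R)):
            F (!T || R): α-rule — add F !T, F R.
            ○ open, literals {R=F, T=T}.
0 branches closed, 6 open.
Each open branch fixes some atoms; the unmentioned ones are free. Counting distinct full assignments: branch {S=F} (P, R, Q, T) contributes 16 new; branch {P=F, R=F} (S, Q, T) contributes 4 new; branch {R=F, S=F} (P, Q, T) contributes 0 new; branch {R=T, T=F} (P, S, Q) contributes 4 new; branch {R=T} (P, S, Q, T) contributes 4 new; branch {R=F, T=T} (P, S, Q) contributes 2 new. Total: 30.

30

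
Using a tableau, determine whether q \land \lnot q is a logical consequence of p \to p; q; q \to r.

No

Initial set: {(p \to p); q; (q \to r); \lnot (q \land \lnot q)}.
(p \to p): β-rule — branch into \lnot p  //  p.
  branch 1 (add \lnot p):
    (q \to r): β-rule — branch into \lnot q  //  r.
      branch 1.1 (add \lnot q):
        × closes — contains both q and \lnot q.
      branch 1.2 (add r):
        \lnot (q \land \lnot q): β-rule — branch into \lnot q  //  \lnot \lnot q.
          branch 1.2.1 (add \lnot q):
            × closes — contains both q and \lnot q.
          branch 1.2.2 (add \lnot \lnot q):
            ○ open, literals {p=0, q=1, r=1}.
  branch 2 (add p):
    (q \to r): β-rule — branch into \lnot q  //  r.
      branch 2.1 (add \lnot q):
        × closes — contains both q and \lnot q.
      branch 2.2 (add r):
        \lnot (q \land \lnot q): β-rule — branch into \lnot q  //  \lnot \lnot q.
          branch 2.2.1 (add \lnot q):
            × closes — contains both q and \lnot q.
          branch 2.2.2 (add \lnot \lnot q):
            ○ open, literals {p=1, q=1, r=1}.
4 branches closed, 2 open.
An open branch gives a countermodel: p=0, q=1, r=1 (unmentioned atoms arbitrary); the premises hold there but the conclusion fails.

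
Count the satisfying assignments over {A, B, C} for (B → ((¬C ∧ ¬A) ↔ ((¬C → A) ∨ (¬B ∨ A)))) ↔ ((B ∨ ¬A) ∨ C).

3

Initial set: {T ((B → ((¬C ∧ ¬A) ↔ ((¬C → A) ∨ (¬B ∨ A)))) ↔ ((B ∨ ¬A) ∨ C))}.
T ((B → ((¬C ∧ ¬A) ↔ ((¬C → A) ∨ (¬B ∨ A)))) ↔ ((B ∨ ¬A) ∨ C)): β-rule — branch into T (B → ((¬C ∧ ¬A) ↔ ((¬C → A) ∨ (¬B ∨ A)))), T ((B ∨ ¬A) ∨ C)  //  F (B → ((¬C ∧ ¬A) ↔ ((¬C → A) ∨ (¬B ∨ A)))), F ((B ∨ ¬A) ∨ C).
  branch 1 (add T (B → ((¬C ∧ ¬A) ↔ ((¬C → A) ∨ (¬B ∨ A)))), T ((B ∨ ¬A) ∨ C)):
    T (B → ((¬C ∧ ¬A) ↔ ((¬C → A) ∨ (¬B ∨ A)))): β-rule — branch into F B  //  T ((¬C ∧ ¬A) ↔ ((¬C → A) ∨ (¬B ∨ A))).
      branch 1.1 (add F B):
        T ((B ∨ ¬A) ∨ C): β-rule — branch into T (B ∨ ¬A)  //  T C.
          branch 1.1.1 (add T (B ∨ ¬A)):
            T (B ∨ ¬A): β-rule — branch into T B  //  T ¬A.
              branch 1.1.1.1 (add T B):
                × closes — contains both B and ¬B.
              branch 1.1.1.2 (add T ¬A):
                ○ open, literals {A=false, B=false}.
          branch 1.1.2 (add T C):
            ○ open, literals {B=false, C=true}.
      branch 1.2 (add T ((¬C ∧ ¬A) ↔ ((¬C → A) ∨ (¬B ∨ A)))):
        T ((B ∨ ¬A) ∨ C): β-rule — branch into T (B ∨ ¬A)  //  T C.
          branch 1.2.1 (add T (B ∨ ¬A)):
            T ((¬C ∧ ¬A) ↔ ((¬C → A) ∨ (¬B ∨ A))): β-rule — branch into T (¬C ∧ ¬A), T ((¬C → A) ∨ (¬B ∨ A))  //  F (¬C ∧ ¬A), F ((¬C → A) ∨ (¬B ∨ A)).
              branch 1.2.1.1 (add T (¬C ∧ ¬A), T ((¬C → A) ∨ (¬B ∨ A))):
                T (¬C ∧ ¬A): α-rule — add T ¬C, T ¬A.
                T (B ∨ ¬A): β-rule — branch into T B  //  T ¬A.
                  branch 1.2.1.1.1 (add T B):
                    T ((¬C → A) ∨ (¬B ∨ A)): β-rule — branch into T (¬C → A)  //  T (¬B ∨ A).
                      branch 1.2.1.1.1.1 (add T (¬C → A)):
                        T (¬C → A): β-rule — branch into F ¬C  //  T A.
                          branch 1.2.1.1.1.1.1 (add F ¬C):
                            × closes — contains both C and ¬C.
                          branch 1.2.1.1.1.1.2 (add T A):
                            × closes — contains both A and ¬A.
                      branch 1.2.1.1.1.2 (add T (¬B ∨ A)):
                        T (¬B ∨ A): β-rule — branch into T ¬B  //  T A.
                          branch 1.2.1.1.1.2.1 (add T ¬B):
                            × closes — contains both B and ¬B.
                          branch 1.2.1.1.1.2.2 (add T A):
                            × closes — contains both A and ¬A.
                  branch 1.2.1.1.2 (add T ¬A):
                    T ((¬C → A) ∨ (¬B ∨ A)): β-rule — branch into T (¬C → A)  //  T (¬B ∨ A).
                      branch 1.2.1.1.2.1 (add T (¬C → A)):
                        T (¬C → A): β-rule — branch into F ¬C  //  T A.
                          branch 1.2.1.1.2.1.1 (add F ¬C):
                            × closes — contains both C and ¬C.
                          branch 1.2.1.1.2.1.2 (add T A):
                            × closes — contains both A and ¬A.
                      branch 1.2.1.1.2.2 (add T (¬B ∨ A)):
                        T (¬B ∨ A): β-rule — branch into T ¬B  //  T A.
                          branch 1.2.1.1.2.2.1 (add T ¬B):
                            ○ open, literals {A=false, B=false, C=false}.
                          branch 1.2.1.1.2.2.2 (add T A):
                            × closes — contains both A and ¬A.
              branch 1.2.1.2 (add F (¬C ∧ ¬A), F ((¬C → A) ∨ (¬B ∨ A))):
                F ((¬C → A) ∨ (¬B ∨ A)): α-rule — add F (¬C → A), F (¬B ∨ A).
                F (¬C → A): α-rule — add T ¬C, F A.
                F (¬B ∨ A): α-rule — add F ¬B, F A.
                T (B ∨ ¬A): β-rule — branch into T B  //  T ¬A.
                  branch 1.2.1.2.1 (add T B):
                    F (¬C ∧ ¬A): β-rule — branch into F ¬C  //  F ¬A.
                      branch 1.2.1.2.1.1 (add F ¬C):
                        × closes — contains both C and ¬C.
                      branch 1.2.1.2.1.2 (add F ¬A):
                        × closes — contains both A and ¬A.
                  branch 1.2.1.2.2 (add T ¬A):
                    F (¬C ∧ ¬A): β-rule — branch into F ¬C  //  F ¬A.
                      branch 1.2.1.2.2.1 (add F ¬C):
                        × closes — contains both C and ¬C.
                      branch 1.2.1.2.2.2 (add F ¬A):
                        × closes — contains both A and ¬A.
          branch 1.2.2 (add T C):
            T ((¬C ∧ ¬A) ↔ ((¬C → A) ∨ (¬B ∨ A))): β-rule — branch into T (¬C ∧ ¬A), T ((¬C → A) ∨ (¬B ∨ A))  //  F (¬C ∧ ¬A), F ((¬C → A) ∨ (¬B ∨ A)).
              branch 1.2.2.1 (add T (¬C ∧ ¬A), T ((¬C → A) ∨ (¬B ∨ A))):
                T (¬C ∧ ¬A): α-rule — add T ¬C, T ¬A.
                × closes — contains both C and ¬C.
              branch 1.2.2.2 (add F (¬C ∧ ¬A), F ((¬C → A) ∨ (¬B ∨ A))):
                F ((¬C → A) ∨ (¬B ∨ A)): α-rule — add F (¬C → A), F (¬B ∨ A).
                F (¬C → A): α-rule — add T ¬C, F A.
                × closes — contains both C and ¬C.
  branch 2 (add F (B → ((¬C ∧ ¬A) ↔ ((¬C → A) ∨ (¬B ∨ A)))), F ((B ∨ ¬A) ∨ C)):
    F (B → ((¬C ∧ ¬A) ↔ ((¬C → A) ∨ (¬B ∨ A)))): α-rule — add T B, F ((¬C ∧ ¬A) ↔ ((¬C → A) ∨ (¬B ∨ A))).
    F ((B ∨ ¬A) ∨ C): α-rule — add F (B ∨ ¬A), F C.
    F (B ∨ ¬A): α-rule — add F B, F ¬A.
    × closes — contains both B and ¬B.
15 branches closed, 3 open.
Each open branch fixes some atoms; the unmentioned ones are free. Counting distinct full assignments: branch {A=false, B=false} (C) contributes 2 new; branch {B=false, C=true} (A) contributes 1 new; branch {A=false, B=false, C=false} (none free) contributes 0 new. Total: 3.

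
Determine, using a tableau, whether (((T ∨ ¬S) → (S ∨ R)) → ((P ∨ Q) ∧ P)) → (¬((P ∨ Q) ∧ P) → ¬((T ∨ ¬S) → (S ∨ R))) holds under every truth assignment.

Assume the negation and expand:
Initial set: {¬((((T ∨ ¬S) → (S ∨ R)) → ((P ∨ Q) ∧ P)) → (¬((P ∨ Q) ∧ P) → ¬((T ∨ ¬S) → (S ∨ R))))}.
¬((((T ∨ ¬S) → (S ∨ R)) → ((P ∨ Q) ∧ P)) → (¬((P ∨ Q) ∧ P) → ¬((T ∨ ¬S) → (S ∨ R)))): α-rule — add (((T ∨ ¬S) → (S ∨ R)) → ((P ∨ Q) ∧ P)), ¬(¬((P ∨ Q) ∧ P) → ¬((T ∨ ¬S) → (S ∨ R))).
¬(¬((P ∨ Q) ∧ P) → ¬((T ∨ ¬S) → (S ∨ R))): α-rule — add ¬((P ∨ Q) ∧ P), ¬¬((T ∨ ¬S) → (S ∨ R)).
(((T ∨ ¬S) → (S ∨ R)) → ((P ∨ Q) ∧ P)): β-rule — branch into ¬((T ∨ ¬S) → (S ∨ R))  //  ((P ∨ Q) ∧ P).
  branch 1 (add ¬((T ∨ ¬S) → (S ∨ R))):
    ¬((T ∨ ¬S) → (S ∨ R)): α-rule — add (T ∨ ¬S), ¬(S ∨ R).
    ¬(S ∨ R): α-rule — add ¬S, ¬R.
    ¬((P ∨ Q) ∧ P): β-rule — branch into ¬(P ∨ Q)  //  ¬P.
      branch 1.1 (add ¬(P ∨ Q)):
        ¬(P ∨ Q): α-rule — add ¬P, ¬Q.
        ¬¬((T ∨ ¬S) → (S ∨ R)): β-rule — branch into ¬(T ∨ ¬S)  //  (S ∨ R).
          branch 1.1.1 (add ¬(T ∨ ¬S)):
            ¬(T ∨ ¬S): α-rule — add ¬T, ¬¬S.
            × closes — contains both S and ¬S.
          branch 1.1.2 (add (S ∨ R)):
            (T ∨ ¬S): β-rule — branch into T  //  ¬S.
              branch 1.1.2.1 (add T):
                (S ∨ R): β-rule — branch into S  //  R.
                  branch 1.1.2.1.1 (add S):
                    × closes — contains both S and ¬S.
                  branch 1.1.2.1.2 (add R):
                    × closes — contains both R and ¬R.
              branch 1.1.2.2 (add ¬S):
                (S ∨ R): β-rule — branch into S  //  R.
                  branch 1.1.2.2.1 (add S):
                    × closes — contains both S and ¬S.
                  branch 1.1.2.2.2 (add R):
                    × closes — contains both R and ¬R.
      branch 1.2 (add ¬P):
        ¬¬((T ∨ ¬S) → (S ∨ R)): β-rule — branch into ¬(T ∨ ¬S)  //  (S ∨ R).
          branch 1.2.1 (add ¬(T ∨ ¬S)):
            ¬(T ∨ ¬S): α-rule — add ¬T, ¬¬S.
            × closes — contains both S and ¬S.
          branch 1.2.2 (add (S ∨ R)):
            (T ∨ ¬S): β-rule — branch into T  //  ¬S.
              branch 1.2.2.1 (add T):
                (S ∨ R): β-rule — branch into S  //  R.
                  branch 1.2.2.1.1 (add S):
                    × closes — contains both S and ¬S.
                  branch 1.2.2.1.2 (add R):
                    × closes — contains both R and ¬R.
              branch 1.2.2.2 (add ¬S):
                (S ∨ R): β-rule — branch into S  //  R.
                  branch 1.2.2.2.1 (add S):
                    × closes — contains both S and ¬S.
                  branch 1.2.2.2.2 (add R):
                    × closes — contains both R and ¬R.
  branch 2 (add ((P ∨ Q) ∧ P)):
    ((P ∨ Q) ∧ P): α-rule — add (P ∨ Q), P.
    ¬((P ∨ Q) ∧ P): β-rule — branch into ¬(P ∨ Q)  //  ¬P.
      branch 2.1 (add ¬(P ∨ Q)):
        ¬(P ∨ Q): α-rule — add ¬P, ¬Q.
        × closes — contains both P and ¬P.
      branch 2.2 (add ¬P):
        × closes — contains both P and ¬P.
All 12 branches close.
Every branch closed, so the negation is unsatisfiable and the formula is valid.

Valid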